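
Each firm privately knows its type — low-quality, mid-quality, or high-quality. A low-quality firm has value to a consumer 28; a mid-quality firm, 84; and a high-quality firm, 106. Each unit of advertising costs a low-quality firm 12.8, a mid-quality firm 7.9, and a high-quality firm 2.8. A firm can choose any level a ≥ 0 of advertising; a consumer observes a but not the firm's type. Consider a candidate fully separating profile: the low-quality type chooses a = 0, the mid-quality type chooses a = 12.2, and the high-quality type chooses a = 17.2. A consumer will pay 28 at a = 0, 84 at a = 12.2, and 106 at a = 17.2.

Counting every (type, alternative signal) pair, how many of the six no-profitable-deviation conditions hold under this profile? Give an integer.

5

Low-quality (own payoff 28): to a=12.2 gives 84 − 12.8×12.2 = -72.16 → no gain ✓; to a=17.2 gives 106 − 12.8×17.2 = -114.16 → no gain ✓.
High-quality (own payoff 106 − 2.8×17.2 = 57.84): to a=0 gives 28 → no gain ✓; to a=12.2 gives 84 − 2.8×12.2 = 49.84 → no gain ✓.
Mid-quality (own payoff 84 − 7.9×12.2 = -12.38): to a=0 gives 28 → profitable ✗; to a=17.2 gives 106 − 7.9×17.2 = -29.88 → no gain ✓.
5 of the 6 constraints hold; not an equilibrium.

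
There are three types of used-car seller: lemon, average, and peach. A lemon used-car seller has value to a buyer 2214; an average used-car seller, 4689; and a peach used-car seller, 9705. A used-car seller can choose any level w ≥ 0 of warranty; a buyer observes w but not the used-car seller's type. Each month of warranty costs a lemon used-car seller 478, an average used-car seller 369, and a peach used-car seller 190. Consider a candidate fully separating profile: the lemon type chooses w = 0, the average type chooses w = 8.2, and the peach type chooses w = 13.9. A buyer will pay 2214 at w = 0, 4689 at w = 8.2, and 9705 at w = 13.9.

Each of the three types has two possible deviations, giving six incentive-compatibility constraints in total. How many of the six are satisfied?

3

Lemon (own payoff 2214): to w=8.2 gives 4689 − 478×8.2 = 769.4 → no gain ✓; to w=13.9 gives 9705 − 478×13.9 = 3060.8 → profitable ✗.
Peach (own payoff 9705 − 190×13.9 = 7064): to w=0 gives 2214 → no gain ✓; to w=8.2 gives 4689 − 190×8.2 = 3131 → no gain ✓.
Average (own payoff 4689 − 369×8.2 = 1663.2): to w=0 gives 2214 → profitable ✗; to w=13.9 gives 9705 − 369×13.9 = 4575.9 → profitable ✗.
3 of the 6 constraints hold; not an equilibrium.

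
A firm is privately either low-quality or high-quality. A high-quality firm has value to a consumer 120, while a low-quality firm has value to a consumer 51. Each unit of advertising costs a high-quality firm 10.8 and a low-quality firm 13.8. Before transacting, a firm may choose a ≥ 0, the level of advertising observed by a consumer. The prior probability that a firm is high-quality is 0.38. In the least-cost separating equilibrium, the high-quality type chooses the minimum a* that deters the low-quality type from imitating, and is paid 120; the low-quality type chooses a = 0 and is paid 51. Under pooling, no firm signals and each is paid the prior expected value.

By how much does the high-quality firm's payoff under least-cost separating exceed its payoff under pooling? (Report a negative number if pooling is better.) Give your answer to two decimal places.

Least-cost separating signal: a* solves 51 = 120 − 13.8·a*, so a* = (120 − 51)/13.8 = 5.
High-quality type's separating payoff: 120 − 10.8 × a* = 120 − 10.8 × (120 − 51)/13.8 = 120 − 745.2/13.8 = 66.
Pooling payoff: 0.38 × 120 + 0.62 × 51 = 77.22.
Difference: 66 − 77.22 = -11.22.
The high-quality type would prefer the pooling outcome.

-11.22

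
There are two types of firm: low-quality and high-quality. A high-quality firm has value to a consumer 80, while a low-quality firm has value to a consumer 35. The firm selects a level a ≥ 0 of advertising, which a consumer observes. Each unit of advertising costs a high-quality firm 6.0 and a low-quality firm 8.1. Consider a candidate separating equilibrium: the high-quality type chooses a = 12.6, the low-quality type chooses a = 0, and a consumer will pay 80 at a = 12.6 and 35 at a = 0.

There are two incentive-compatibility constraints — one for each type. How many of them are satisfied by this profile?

1

High-quality type: signal → 80 − 6.0 × 12.6 = 4.4; deviate to 0 → 35. IC fails (4.4 < 35).
Low-quality type: stay at 0 → 35; mimic → 80 − 8.1 × 12.6 = -22.06. IC holds (35 ≥ -22.06).
1 of 2 constraints hold, so this profile is not an equilibrium.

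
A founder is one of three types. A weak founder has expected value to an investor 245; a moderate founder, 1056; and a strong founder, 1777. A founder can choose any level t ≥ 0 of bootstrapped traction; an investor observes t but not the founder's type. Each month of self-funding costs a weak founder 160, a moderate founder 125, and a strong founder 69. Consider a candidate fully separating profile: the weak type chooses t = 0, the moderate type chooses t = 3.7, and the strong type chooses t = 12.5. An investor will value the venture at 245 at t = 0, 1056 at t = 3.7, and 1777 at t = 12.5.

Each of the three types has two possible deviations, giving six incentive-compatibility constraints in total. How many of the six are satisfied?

Weak (own payoff 245): to t=3.7 gives 1056 − 160×3.7 = 464 → profitable ✗; to t=12.5 gives 1777 − 160×12.5 = -223 → no gain ✓.
Strong (own payoff 1777 − 69×12.5 = 914.5): to t=0 gives 245 → no gain ✓; to t=3.7 gives 1056 − 69×3.7 = 800.7 → no gain ✓.
Moderate (own payoff 1056 − 125×3.7 = 593.5): to t=0 gives 245 → no gain ✓; to t=12.5 gives 1777 − 125×12.5 = 214.5 → no gain ✓.
5 of the 6 constraints hold; not an equilibrium.

5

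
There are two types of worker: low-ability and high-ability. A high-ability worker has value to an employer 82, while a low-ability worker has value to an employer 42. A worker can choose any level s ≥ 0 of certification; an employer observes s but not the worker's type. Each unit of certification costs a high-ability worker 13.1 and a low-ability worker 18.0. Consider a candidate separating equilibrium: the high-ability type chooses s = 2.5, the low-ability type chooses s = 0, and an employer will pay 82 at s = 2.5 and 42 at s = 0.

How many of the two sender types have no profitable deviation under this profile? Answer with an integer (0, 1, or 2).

High-ability type: signal → 82 − 13.1 × 2.5 = 49.25; deviate to 0 → 42. IC holds (49.25 ≥ 42).
Low-ability type: stay at 0 → 42; mimic → 82 − 18.0 × 2.5 = 37. IC holds (42 ≥ 37).
2 of 2 constraints hold, so this is a separating equilibrium.

2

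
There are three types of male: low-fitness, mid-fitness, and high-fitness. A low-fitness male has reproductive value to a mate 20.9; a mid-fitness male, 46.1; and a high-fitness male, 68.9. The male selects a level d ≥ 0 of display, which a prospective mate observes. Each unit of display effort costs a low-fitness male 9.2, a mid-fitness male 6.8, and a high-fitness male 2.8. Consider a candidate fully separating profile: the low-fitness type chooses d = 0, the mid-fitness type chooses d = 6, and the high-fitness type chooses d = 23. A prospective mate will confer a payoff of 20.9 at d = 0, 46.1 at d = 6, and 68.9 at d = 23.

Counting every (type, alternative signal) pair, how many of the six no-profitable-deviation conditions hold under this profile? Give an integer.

3

Mid-fitness (own payoff 46.1 − 6.8×6 = 5.3): to d=0 gives 20.9 → profitable ✗; to d=23 gives 68.9 − 6.8×23 = -87.5 → no gain ✓.
Low-fitness (own payoff 20.9): to d=6 gives 46.1 − 9.2×6 = -9.1 → no gain ✓; to d=23 gives 68.9 − 9.2×23 = -142.7 → no gain ✓.
High-fitness (own payoff 68.9 − 2.8×23 = 4.5): to d=0 gives 20.9 → profitable ✗; to d=6 gives 46.1 − 2.8×6 = 29.3 → profitable ✗.
3 of the 6 constraints hold; not an equilibrium.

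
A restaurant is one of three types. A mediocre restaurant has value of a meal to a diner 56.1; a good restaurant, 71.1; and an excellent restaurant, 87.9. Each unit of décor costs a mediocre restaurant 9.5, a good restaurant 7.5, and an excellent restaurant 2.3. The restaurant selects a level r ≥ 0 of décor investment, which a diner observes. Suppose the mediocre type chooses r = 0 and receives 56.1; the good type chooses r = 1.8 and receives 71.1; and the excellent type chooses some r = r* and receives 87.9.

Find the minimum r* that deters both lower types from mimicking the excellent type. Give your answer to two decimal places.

Mediocre type (on-path payoff 56.1) won't mimic when 56.1 ≥ 87.9 − 9.5·r*, i.e. r* ≥ 3.35.
Good type (on-path payoff 71.1 − 7.5×1.8 = 57.6) won't mimic when 57.6 ≥ 87.9 − 7.5·r*, i.e. r* ≥ 4.04.
Both must hold, so r* = max(3.35, 4.04) = 4.04. The good type's constraint binds.

4.04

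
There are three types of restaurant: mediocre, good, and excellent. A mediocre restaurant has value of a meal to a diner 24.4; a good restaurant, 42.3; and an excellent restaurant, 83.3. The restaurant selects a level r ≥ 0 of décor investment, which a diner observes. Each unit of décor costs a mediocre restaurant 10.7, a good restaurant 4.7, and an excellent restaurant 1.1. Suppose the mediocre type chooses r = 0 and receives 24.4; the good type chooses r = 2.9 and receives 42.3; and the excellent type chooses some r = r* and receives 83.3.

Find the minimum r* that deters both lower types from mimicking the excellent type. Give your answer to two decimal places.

Mediocre type (on-path payoff 24.4) won't mimic when 24.4 ≥ 83.3 − 10.7·r*, i.e. r* ≥ 5.50.
Good type (on-path payoff 42.3 − 4.7×2.9 = 28.67) won't mimic when 28.67 ≥ 83.3 − 4.7·r*, i.e. r* ≥ 11.62.
Both must hold, so r* = max(5.50, 11.62) = 11.62. The good type's constraint binds.

11.62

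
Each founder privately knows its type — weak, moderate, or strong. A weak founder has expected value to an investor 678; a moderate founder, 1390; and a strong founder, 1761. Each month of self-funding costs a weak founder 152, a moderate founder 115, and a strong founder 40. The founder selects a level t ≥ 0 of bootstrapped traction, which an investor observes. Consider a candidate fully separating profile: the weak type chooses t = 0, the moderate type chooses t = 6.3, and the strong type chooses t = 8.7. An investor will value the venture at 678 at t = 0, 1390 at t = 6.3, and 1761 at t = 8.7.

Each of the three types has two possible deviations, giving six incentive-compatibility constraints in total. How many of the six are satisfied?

Strong (own payoff 1761 − 40×8.7 = 1413): to t=0 gives 678 → no gain ✓; to t=6.3 gives 1390 − 40×6.3 = 1138 → no gain ✓.
Weak (own payoff 678): to t=6.3 gives 1390 − 152×6.3 = 432.4 → no gain ✓; to t=8.7 gives 1761 − 152×8.7 = 438.6 → no gain ✓.
Moderate (own payoff 1390 − 115×6.3 = 665.5): to t=0 gives 678 → profitable ✗; to t=8.7 gives 1761 − 115×8.7 = 760.5 → profitable ✗.
4 of the 6 constraints hold; not an equilibrium.

4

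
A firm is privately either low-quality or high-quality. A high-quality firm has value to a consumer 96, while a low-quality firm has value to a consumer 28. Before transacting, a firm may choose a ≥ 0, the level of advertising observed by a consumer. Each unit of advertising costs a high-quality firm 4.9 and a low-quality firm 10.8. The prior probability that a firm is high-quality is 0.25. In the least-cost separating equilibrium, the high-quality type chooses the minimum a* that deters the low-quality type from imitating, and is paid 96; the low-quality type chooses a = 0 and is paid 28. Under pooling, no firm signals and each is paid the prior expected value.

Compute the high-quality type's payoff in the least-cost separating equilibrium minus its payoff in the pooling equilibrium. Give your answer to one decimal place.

Least-cost separating signal: a* solves 28 = 96 − 10.8·a*, so a* = (96 − 28)/10.8 ≈ 6.2963.
High-quality type's separating payoff: 96 − 4.9 × a* = 96 − 4.9 × (96 − 28)/10.8 = 96 − 333.2/10.8 ≈ 65.148.
Pooling payoff: 0.25 × 96 + 0.75 × 28 = 45.
Difference: 65.148 − 45 = 20.148, i.e. 20.1 to one decimal place.
The high-quality type prefers to separate.

20.1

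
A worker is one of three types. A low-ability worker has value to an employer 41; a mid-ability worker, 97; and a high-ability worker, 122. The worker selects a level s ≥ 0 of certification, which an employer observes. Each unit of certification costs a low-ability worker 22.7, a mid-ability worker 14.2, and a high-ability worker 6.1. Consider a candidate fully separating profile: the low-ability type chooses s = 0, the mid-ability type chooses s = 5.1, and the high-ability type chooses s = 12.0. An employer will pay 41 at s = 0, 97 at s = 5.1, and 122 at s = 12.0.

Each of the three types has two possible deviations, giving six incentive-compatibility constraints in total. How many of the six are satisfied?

High-ability (own payoff 122 − 6.1×12.0 = 48.8): to s=0 gives 41 → no gain ✓; to s=5.1 gives 97 − 6.1×5.1 = 65.89 → profitable ✗.
Mid-ability (own payoff 97 − 14.2×5.1 = 24.58): to s=0 gives 41 → profitable ✗; to s=12.0 gives 122 − 14.2×12.0 = -48.4 → no gain ✓.
Low-ability (own payoff 41): to s=5.1 gives 97 − 22.7×5.1 = -18.77 → no gain ✓; to s=12.0 gives 122 − 22.7×12.0 = -150.4 → no gain ✓.
4 of the 6 constraints hold; not an equilibrium.

4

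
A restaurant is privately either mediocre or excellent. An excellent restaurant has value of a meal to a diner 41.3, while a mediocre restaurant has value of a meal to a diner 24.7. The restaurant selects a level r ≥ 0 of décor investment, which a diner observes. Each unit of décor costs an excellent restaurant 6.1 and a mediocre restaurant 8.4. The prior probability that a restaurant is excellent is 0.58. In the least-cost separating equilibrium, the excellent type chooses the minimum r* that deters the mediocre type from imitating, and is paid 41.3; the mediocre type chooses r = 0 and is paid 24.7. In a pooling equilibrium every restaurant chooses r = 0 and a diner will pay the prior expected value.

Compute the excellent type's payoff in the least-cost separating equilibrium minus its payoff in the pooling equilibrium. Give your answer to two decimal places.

-5.08

Least-cost separating signal: r* solves 24.7 = 41.3 − 8.4·r*, so r* = (41.3 − 24.7)/8.4 ≈ 1.9762.
Excellent type's separating payoff: 41.3 − 6.1 × r* = 41.3 − 6.1 × (41.3 − 24.7)/8.4 = 41.3 − 101.26/8.4 ≈ 29.2452.
Pooling payoff: 0.58 × 41.3 + 0.42 × 24.7 = 34.328.
Difference: 29.2452 − 34.328 = -5.0828, i.e. -5.08 to two decimal places.
The excellent type would prefer the pooling outcome.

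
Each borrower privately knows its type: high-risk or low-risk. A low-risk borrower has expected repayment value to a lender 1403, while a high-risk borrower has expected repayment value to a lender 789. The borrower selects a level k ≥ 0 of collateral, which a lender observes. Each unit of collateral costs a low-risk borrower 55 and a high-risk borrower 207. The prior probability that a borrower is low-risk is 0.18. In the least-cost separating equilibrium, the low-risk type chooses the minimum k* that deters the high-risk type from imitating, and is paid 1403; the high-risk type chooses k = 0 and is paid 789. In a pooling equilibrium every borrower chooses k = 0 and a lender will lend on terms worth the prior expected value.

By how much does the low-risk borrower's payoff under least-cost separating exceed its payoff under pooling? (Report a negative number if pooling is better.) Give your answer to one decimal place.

Least-cost separating signal: k* solves 789 = 1403 − 207·k*, so k* = (1403 − 789)/207 ≈ 2.9662.
Low-risk type's separating payoff: 1403 − 55 × k* = 1403 − 55 × (1403 − 789)/207 = 1403 − 33770/207 ≈ 1239.860.
Pooling payoff: 0.18 × 1403 + 0.82 × 789 = 899.52.
Difference: 1239.860 − 899.52 = 340.34, i.e. 340.3 to one decimal place.
The low-risk type prefers to separate.

340.3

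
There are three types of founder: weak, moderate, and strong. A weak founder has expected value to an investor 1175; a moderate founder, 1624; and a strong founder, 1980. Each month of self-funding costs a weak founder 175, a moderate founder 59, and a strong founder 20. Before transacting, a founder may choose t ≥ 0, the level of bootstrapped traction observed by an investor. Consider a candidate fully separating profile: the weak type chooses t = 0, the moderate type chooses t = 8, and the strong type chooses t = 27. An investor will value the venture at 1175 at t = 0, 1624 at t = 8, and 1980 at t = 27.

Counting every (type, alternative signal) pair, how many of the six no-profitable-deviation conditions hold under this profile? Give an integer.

Strong (own payoff 1980 − 20×27 = 1440): to t=0 gives 1175 → no gain ✓; to t=8 gives 1624 − 20×8 = 1464 → profitable ✗.
Weak (own payoff 1175): to t=8 gives 1624 − 175×8 = 224 → no gain ✓; to t=27 gives 1980 − 175×27 = -2745 → no gain ✓.
Moderate (own payoff 1624 − 59×8 = 1152): to t=0 gives 1175 → profitable ✗; to t=27 gives 1980 − 59×27 = 387 → no gain ✓.
4 of the 6 constraints hold; not an equilibrium.

4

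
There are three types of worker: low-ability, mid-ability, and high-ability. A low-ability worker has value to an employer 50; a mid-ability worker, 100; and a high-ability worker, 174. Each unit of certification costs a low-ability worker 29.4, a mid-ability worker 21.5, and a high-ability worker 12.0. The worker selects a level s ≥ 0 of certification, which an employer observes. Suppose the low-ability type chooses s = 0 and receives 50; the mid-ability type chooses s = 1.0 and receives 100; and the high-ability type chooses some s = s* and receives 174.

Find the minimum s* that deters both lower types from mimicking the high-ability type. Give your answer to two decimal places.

4.44

Mid-ability type (on-path payoff 100 − 21.5×1.0 = 78.5) won't mimic when 78.5 ≥ 174 − 21.5·s*, i.e. s* ≥ 4.44.
Low-ability type (on-path payoff 50) won't mimic when 50 ≥ 174 − 29.4·s*, i.e. s* ≥ 4.22.
Both must hold, so s* = max(4.22, 4.44) = 4.44. The mid-ability type's constraint binds.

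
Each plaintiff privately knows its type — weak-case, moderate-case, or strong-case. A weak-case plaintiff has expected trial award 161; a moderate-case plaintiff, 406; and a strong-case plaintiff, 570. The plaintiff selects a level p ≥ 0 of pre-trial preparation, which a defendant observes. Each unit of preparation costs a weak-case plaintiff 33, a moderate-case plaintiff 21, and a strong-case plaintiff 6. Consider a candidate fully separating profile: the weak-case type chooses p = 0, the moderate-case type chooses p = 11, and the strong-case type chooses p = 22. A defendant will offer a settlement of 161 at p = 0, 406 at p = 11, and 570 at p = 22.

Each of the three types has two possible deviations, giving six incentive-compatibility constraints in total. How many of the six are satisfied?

Weak-case (own payoff 161): to p=11 gives 406 − 33×11 = 43 → no gain ✓; to p=22 gives 570 − 33×22 = -156 → no gain ✓.
Moderate-case (own payoff 406 − 21×11 = 175): to p=0 gives 161 → no gain ✓; to p=22 gives 570 − 21×22 = 108 → no gain ✓.
Strong-case (own payoff 570 − 6×22 = 438): to p=0 gives 161 → no gain ✓; to p=11 gives 406 − 6×11 = 340 → no gain ✓.
6 of the 6 constraints hold; this profile is a separating equilibrium.

6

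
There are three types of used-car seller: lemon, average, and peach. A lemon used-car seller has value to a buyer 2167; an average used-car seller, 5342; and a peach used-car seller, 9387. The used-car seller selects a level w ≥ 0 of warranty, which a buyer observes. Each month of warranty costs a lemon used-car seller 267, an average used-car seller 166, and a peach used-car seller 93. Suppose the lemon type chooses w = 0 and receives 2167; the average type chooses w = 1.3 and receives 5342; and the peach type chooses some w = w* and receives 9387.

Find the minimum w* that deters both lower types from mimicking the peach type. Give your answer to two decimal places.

27.04

Lemon type (on-path payoff 2167) won't mimic when 2167 ≥ 9387 − 267·w*, i.e. w* ≥ 27.04.
Average type (on-path payoff 5342 − 166×1.3 = 5126.2) won't mimic when 5126.2 ≥ 9387 − 166·w*, i.e. w* ≥ 25.67.
Both must hold, so w* = max(27.04, 25.67) = 27.04. The lemon type's constraint binds.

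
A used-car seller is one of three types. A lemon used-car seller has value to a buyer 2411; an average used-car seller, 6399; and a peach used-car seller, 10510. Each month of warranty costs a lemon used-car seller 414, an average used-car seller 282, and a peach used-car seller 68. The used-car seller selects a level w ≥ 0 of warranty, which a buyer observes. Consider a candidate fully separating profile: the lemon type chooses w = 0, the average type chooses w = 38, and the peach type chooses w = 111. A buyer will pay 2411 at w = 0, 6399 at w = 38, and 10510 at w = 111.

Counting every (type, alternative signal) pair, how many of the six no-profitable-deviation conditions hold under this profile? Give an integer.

4

Peach (own payoff 10510 − 68×111 = 2962): to w=0 gives 2411 → no gain ✓; to w=38 gives 6399 − 68×38 = 3815 → profitable ✗.
Lemon (own payoff 2411): to w=38 gives 6399 − 414×38 = -9333 → no gain ✓; to w=111 gives 10510 − 414×111 = -35444 → no gain ✓.
Average (own payoff 6399 − 282×38 = -4317): to w=0 gives 2411 → profitable ✗; to w=111 gives 10510 − 282×111 = -20792 → no gain ✓.
4 of the 6 constraints hold; not an equilibrium.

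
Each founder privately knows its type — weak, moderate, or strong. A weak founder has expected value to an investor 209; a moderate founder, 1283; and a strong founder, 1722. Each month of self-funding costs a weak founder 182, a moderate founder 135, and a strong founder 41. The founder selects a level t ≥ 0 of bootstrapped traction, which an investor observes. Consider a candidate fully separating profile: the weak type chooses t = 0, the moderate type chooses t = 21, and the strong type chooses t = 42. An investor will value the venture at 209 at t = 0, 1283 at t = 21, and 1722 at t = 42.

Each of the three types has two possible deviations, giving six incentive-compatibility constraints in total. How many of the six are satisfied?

Strong (own payoff 1722 − 41×42 = 0): to t=0 gives 209 → profitable ✗; to t=21 gives 1283 − 41×21 = 422 → profitable ✗.
Moderate (own payoff 1283 − 135×21 = -1552): to t=0 gives 209 → profitable ✗; to t=42 gives 1722 − 135×42 = -3948 → no gain ✓.
Weak (own payoff 209): to t=21 gives 1283 − 182×21 = -2539 → no gain ✓; to t=42 gives 1722 − 182×42 = -5922 → no gain ✓.
3 of the 6 constraints hold; not an equilibrium.

3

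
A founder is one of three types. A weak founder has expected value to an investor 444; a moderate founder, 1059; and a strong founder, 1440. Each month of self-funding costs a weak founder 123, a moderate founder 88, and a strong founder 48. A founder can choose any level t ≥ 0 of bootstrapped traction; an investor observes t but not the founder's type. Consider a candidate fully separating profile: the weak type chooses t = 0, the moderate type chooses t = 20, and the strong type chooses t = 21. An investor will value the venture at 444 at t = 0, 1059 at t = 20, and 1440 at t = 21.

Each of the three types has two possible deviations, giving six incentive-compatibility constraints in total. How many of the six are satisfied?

Moderate (own payoff 1059 − 88×20 = -701): to t=0 gives 444 → profitable ✗; to t=21 gives 1440 − 88×21 = -408 → profitable ✗.
Weak (own payoff 444): to t=20 gives 1059 − 123×20 = -1401 → no gain ✓; to t=21 gives 1440 − 123×21 = -1143 → no gain ✓.
Strong (own payoff 1440 − 48×21 = 432): to t=0 gives 444 → profitable ✗; to t=20 gives 1059 − 48×20 = 99 → no gain ✓.
3 of the 6 constraints hold; not an equilibrium.

3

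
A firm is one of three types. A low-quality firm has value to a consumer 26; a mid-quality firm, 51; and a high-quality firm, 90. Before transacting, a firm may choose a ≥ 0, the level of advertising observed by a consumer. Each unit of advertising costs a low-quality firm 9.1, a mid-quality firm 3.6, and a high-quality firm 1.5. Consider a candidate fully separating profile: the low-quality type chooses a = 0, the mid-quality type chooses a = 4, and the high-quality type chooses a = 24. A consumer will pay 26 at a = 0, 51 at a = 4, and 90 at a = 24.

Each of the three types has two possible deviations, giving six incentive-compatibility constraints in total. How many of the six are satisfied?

6

Low-quality (own payoff 26): to a=4 gives 51 − 9.1×4 = 14.6 → no gain ✓; to a=24 gives 90 − 9.1×24 = -128.4 → no gain ✓.
Mid-quality (own payoff 51 − 3.6×4 = 36.6): to a=0 gives 26 → no gain ✓; to a=24 gives 90 − 3.6×24 = 3.6 → no gain ✓.
High-quality (own payoff 90 − 1.5×24 = 54): to a=0 gives 26 → no gain ✓; to a=4 gives 51 − 1.5×4 = 45 → no gain ✓.
6 of the 6 constraints hold; this profile is a separating equilibrium.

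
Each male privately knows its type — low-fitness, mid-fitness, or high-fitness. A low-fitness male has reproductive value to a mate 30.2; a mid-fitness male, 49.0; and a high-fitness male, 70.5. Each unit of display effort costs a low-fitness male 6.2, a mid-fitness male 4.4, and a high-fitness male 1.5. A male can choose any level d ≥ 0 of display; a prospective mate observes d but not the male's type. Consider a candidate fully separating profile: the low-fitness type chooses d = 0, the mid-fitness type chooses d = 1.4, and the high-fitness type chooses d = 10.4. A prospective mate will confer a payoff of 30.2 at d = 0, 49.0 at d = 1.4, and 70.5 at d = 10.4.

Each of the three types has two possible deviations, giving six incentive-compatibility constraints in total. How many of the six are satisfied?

5

Low-fitness (own payoff 30.2): to d=1.4 gives 49.0 − 6.2×1.4 = 40.32 → profitable ✗; to d=10.4 gives 70.5 − 6.2×10.4 = 6.02 → no gain ✓.
Mid-fitness (own payoff 49.0 − 4.4×1.4 = 42.84): to d=0 gives 30.2 → no gain ✓; to d=10.4 gives 70.5 − 4.4×10.4 = 24.74 → no gain ✓.
High-fitness (own payoff 70.5 − 1.5×10.4 = 54.9): to d=0 gives 30.2 → no gain ✓; to d=1.4 gives 49.0 − 1.5×1.4 = 46.9 → no gain ✓.
5 of the 6 constraints hold; not an equilibrium.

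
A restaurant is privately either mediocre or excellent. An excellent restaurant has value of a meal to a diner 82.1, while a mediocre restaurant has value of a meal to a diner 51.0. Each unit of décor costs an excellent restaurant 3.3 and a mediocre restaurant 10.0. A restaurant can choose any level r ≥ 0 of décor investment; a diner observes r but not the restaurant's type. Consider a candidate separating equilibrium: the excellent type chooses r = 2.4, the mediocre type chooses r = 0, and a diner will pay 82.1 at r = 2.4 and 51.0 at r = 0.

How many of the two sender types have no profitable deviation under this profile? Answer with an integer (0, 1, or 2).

1

Excellent type: signal → 82.1 − 3.3 × 2.4 = 74.18; deviate to 0 → 51.0. IC holds (74.18 ≥ 51.0).
Mediocre type: stay at 0 → 51.0; mimic → 82.1 − 10.0 × 2.4 = 58.1. IC fails (51.0 < 58.1).
1 of 2 constraints hold, so this profile is not an equilibrium.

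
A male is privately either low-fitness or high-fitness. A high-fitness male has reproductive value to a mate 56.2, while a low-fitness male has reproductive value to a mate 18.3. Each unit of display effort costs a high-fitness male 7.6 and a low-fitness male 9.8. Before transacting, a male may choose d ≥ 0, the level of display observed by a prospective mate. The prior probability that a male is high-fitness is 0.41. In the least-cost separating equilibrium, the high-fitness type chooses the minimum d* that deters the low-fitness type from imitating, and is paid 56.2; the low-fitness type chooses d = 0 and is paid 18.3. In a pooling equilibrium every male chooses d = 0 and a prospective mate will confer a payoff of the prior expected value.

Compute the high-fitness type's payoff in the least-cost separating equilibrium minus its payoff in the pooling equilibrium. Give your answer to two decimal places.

-7.03

Least-cost separating signal: d* solves 18.3 = 56.2 − 9.8·d*, so d* = (56.2 − 18.3)/9.8 ≈ 3.8673.
High-fitness type's separating payoff: 56.2 − 7.6 × d* = 56.2 − 7.6 × (56.2 − 18.3)/9.8 = 56.2 − 288.04/9.8 ≈ 26.8082.
Pooling payoff: 0.41 × 56.2 + 0.59 × 18.3 = 33.839.
Difference: 26.8082 − 33.839 = -7.0308, i.e. -7.03 to two decimal places.
The high-fitness type would prefer the pooling outcome.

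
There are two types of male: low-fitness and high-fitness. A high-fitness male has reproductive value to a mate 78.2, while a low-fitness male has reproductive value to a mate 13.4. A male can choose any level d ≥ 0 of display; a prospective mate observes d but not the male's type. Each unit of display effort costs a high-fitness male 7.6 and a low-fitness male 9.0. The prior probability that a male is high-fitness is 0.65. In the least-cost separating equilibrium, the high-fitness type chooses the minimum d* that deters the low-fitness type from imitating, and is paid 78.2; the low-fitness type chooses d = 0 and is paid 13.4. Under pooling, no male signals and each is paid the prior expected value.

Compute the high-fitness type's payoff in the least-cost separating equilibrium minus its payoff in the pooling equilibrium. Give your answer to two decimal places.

Least-cost separating signal: d* solves 13.4 = 78.2 − 9.0·d*, so d* = (78.2 − 13.4)/9.0 = 7.2.
High-fitness type's separating payoff: 78.2 − 7.6 × d* = 78.2 − 7.6 × (78.2 − 13.4)/9.0 = 78.2 − 492.48/9.0 = 23.48.
Pooling payoff: 0.65 × 78.2 + 0.35 × 13.4 = 55.52.
Difference: 23.48 − 55.52 = -32.04.
The high-fitness type would prefer the pooling outcome.

-32.04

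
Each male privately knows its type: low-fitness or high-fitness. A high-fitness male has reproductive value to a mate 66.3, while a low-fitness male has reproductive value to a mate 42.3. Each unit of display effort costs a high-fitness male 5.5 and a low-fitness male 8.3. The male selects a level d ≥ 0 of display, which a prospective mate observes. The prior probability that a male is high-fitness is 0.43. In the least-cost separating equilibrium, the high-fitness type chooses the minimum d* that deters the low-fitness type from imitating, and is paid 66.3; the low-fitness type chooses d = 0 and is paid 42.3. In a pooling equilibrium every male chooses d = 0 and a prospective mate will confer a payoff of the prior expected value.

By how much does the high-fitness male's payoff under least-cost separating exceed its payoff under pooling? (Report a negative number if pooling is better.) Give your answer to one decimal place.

Least-cost separating signal: d* solves 42.3 = 66.3 − 8.3·d*, so d* = (66.3 − 42.3)/8.3 ≈ 2.8916.
High-fitness type's separating payoff: 66.3 − 5.5 × d* = 66.3 − 5.5 × (66.3 − 42.3)/8.3 = 66.3 − 132/8.3 ≈ 50.396.
Pooling payoff: 0.43 × 66.3 + 0.57 × 42.3 = 52.62.
Difference: 50.396 − 52.62 = -2.224, i.e. -2.2 to one decimal place.
The high-fitness type would prefer the pooling outcome.

-2.2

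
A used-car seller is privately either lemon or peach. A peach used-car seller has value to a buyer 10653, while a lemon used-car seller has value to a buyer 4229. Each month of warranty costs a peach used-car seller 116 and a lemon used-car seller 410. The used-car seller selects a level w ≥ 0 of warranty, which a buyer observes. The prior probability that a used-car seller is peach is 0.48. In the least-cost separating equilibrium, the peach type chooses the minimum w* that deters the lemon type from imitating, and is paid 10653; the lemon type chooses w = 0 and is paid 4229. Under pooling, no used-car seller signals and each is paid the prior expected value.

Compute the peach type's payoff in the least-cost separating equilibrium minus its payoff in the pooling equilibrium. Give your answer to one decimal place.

Least-cost separating signal: w* solves 4229 = 10653 − 410·w*, so w* = (10653 − 4229)/410 ≈ 15.6683.
Peach type's separating payoff: 10653 − 116 × w* = 10653 − 116 × (10653 − 4229)/410 = 10653 − 745184/410 ≈ 8835.478.
Pooling payoff: 0.48 × 10653 + 0.52 × 4229 = 7312.52.
Difference: 8835.478 − 7312.52 = 1522.958, i.e. 1523.0 to one decimal place.
The peach type prefers to separate.

1523.0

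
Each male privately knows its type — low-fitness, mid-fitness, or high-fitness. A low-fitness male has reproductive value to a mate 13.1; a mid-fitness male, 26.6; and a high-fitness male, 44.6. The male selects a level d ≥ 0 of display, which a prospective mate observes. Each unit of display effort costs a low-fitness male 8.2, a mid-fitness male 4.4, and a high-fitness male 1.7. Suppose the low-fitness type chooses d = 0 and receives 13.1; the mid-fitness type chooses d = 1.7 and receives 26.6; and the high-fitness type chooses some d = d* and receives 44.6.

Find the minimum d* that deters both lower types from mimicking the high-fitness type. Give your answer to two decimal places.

5.79

Mid-fitness type (on-path payoff 26.6 − 4.4×1.7 = 19.12) won't mimic when 19.12 ≥ 44.6 − 4.4·d*, i.e. d* ≥ 5.79.
Low-fitness type (on-path payoff 13.1) won't mimic when 13.1 ≥ 44.6 − 8.2·d*, i.e. d* ≥ 3.84.
Both must hold, so d* = max(3.84, 5.79) = 5.79. The mid-fitness type's constraint binds.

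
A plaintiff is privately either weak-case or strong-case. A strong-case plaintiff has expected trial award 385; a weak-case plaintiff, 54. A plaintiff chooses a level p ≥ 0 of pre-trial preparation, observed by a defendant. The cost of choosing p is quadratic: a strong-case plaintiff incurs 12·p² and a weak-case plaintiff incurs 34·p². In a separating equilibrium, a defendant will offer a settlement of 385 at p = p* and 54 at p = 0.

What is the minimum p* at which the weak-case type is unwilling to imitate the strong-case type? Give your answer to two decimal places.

The weak-case type at p = 0 receives 54; imitating at p* yields 385 − 34·p*².
Indifference: 54 = 385 − 34·p*², so p*² = (385 − 54) / 34 ≈ 9.7353.
p* = √9.7353 ≈ 3.12.

3.12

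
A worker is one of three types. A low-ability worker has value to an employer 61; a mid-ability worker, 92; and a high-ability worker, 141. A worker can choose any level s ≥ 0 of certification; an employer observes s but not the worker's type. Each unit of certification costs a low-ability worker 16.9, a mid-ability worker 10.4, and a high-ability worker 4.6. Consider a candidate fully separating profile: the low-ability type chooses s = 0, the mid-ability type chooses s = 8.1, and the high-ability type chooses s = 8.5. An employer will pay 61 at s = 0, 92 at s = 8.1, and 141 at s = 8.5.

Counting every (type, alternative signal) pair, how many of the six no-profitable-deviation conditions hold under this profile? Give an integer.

4

Low-ability (own payoff 61): to s=8.1 gives 92 − 16.9×8.1 = -44.89 → no gain ✓; to s=8.5 gives 141 − 16.9×8.5 = -2.65 → no gain ✓.
Mid-ability (own payoff 92 − 10.4×8.1 = 7.76): to s=0 gives 61 → profitable ✗; to s=8.5 gives 141 − 10.4×8.5 = 52.6 → profitable ✗.
High-ability (own payoff 141 − 4.6×8.5 = 101.9): to s=0 gives 61 → no gain ✓; to s=8.1 gives 92 − 4.6×8.1 = 54.74 → no gain ✓.
4 of the 6 constraints hold; not an equilibrium.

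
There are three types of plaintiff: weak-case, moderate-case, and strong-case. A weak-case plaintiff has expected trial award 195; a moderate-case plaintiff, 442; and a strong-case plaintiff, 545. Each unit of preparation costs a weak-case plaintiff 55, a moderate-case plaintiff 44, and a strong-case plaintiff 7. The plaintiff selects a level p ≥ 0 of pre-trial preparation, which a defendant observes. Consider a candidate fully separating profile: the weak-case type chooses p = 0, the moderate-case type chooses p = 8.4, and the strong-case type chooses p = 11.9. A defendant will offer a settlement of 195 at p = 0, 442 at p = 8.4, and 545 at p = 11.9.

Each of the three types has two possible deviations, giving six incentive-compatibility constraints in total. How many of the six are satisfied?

Weak-case (own payoff 195): to p=8.4 gives 442 − 55×8.4 = -20 → no gain ✓; to p=11.9 gives 545 − 55×11.9 = -109.5 → no gain ✓.
Moderate-case (own payoff 442 − 44×8.4 = 72.4): to p=0 gives 195 → profitable ✗; to p=11.9 gives 545 − 44×11.9 = 21.4 → no gain ✓.
Strong-case (own payoff 545 − 7×11.9 = 461.7): to p=0 gives 195 → no gain ✓; to p=8.4 gives 442 − 7×8.4 = 383.2 → no gain ✓.
5 of the 6 constraints hold; not an equilibrium.

5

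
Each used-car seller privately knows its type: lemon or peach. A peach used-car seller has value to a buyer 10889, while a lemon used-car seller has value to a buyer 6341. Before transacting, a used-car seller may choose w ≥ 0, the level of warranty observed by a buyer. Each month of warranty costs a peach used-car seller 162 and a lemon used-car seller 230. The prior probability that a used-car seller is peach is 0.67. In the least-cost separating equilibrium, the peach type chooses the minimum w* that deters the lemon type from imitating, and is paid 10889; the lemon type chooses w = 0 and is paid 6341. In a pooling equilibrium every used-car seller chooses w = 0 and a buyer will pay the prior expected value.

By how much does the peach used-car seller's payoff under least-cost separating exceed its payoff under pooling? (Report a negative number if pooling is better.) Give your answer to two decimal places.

Least-cost separating signal: w* solves 6341 = 10889 − 230·w*, so w* = (10889 − 6341)/230 ≈ 19.7739.
Peach type's separating payoff: 10889 − 162 × w* = 10889 − 162 × (10889 − 6341)/230 = 10889 − 736776/230 ≈ 7685.6261.
Pooling payoff: 0.67 × 10889 + 0.33 × 6341 = 9388.16.
Difference: 7685.6261 − 9388.16 = -1702.5339, i.e. -1702.53 to two decimal places.
The peach type would prefer the pooling outcome.

-1702.53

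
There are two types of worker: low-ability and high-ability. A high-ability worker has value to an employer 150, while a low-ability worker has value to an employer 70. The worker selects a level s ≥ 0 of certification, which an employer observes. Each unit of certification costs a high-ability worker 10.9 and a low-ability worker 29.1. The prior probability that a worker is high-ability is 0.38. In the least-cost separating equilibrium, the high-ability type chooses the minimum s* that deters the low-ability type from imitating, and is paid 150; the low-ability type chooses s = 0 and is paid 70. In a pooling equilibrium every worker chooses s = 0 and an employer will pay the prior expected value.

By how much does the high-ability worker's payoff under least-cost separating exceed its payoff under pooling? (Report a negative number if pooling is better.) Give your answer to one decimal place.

19.6

Least-cost separating signal: s* solves 70 = 150 − 29.1·s*, so s* = (150 − 70)/29.1 ≈ 2.7491.
High-ability type's separating payoff: 150 − 10.9 × s* = 150 − 10.9 × (150 − 70)/29.1 = 150 − 872/29.1 ≈ 120.034.
Pooling payoff: 0.38 × 150 + 0.62 × 70 = 100.4.
Difference: 120.034 − 100.4 = 19.634, i.e. 19.6 to one decimal place.
The high-ability type prefers to separate.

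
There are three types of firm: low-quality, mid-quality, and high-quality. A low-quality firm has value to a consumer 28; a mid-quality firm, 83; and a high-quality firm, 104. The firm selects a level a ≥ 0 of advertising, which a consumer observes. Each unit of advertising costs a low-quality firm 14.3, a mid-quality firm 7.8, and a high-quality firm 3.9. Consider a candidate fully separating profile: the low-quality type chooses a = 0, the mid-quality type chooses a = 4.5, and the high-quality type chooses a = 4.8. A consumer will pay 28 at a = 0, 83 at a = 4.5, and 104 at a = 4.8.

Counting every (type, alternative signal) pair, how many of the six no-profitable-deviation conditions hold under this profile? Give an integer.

4

Low-quality (own payoff 28): to a=4.5 gives 83 − 14.3×4.5 = 18.65 → no gain ✓; to a=4.8 gives 104 − 14.3×4.8 = 35.36 → profitable ✗.
Mid-quality (own payoff 83 − 7.8×4.5 = 47.9): to a=0 gives 28 → no gain ✓; to a=4.8 gives 104 − 7.8×4.8 = 66.56 → profitable ✗.
High-quality (own payoff 104 − 3.9×4.8 = 85.28): to a=0 gives 28 → no gain ✓; to a=4.5 gives 83 − 3.9×4.5 = 65.45 → no gain ✓.
4 of the 6 constraints hold; not an equilibrium.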